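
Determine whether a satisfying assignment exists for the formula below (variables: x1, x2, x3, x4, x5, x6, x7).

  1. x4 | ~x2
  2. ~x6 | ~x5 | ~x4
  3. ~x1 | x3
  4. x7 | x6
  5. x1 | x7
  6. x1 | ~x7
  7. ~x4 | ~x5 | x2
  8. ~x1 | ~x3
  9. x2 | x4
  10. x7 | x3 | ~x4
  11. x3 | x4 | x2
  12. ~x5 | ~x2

No, unsatisfiable

Case x4 = 1:
Case x6 = 0:
From the singleton clause (x7), x7 = 1.
From the singleton clause (x1), x1 = 1.
From the singleton clause (x3), x3 = 1.
But (~x3) is also a unit clause — contradiction.
Backtrack on x6: now try x6 = 1.
From the singleton clause (~x5), x5 = 0.
Case x1 = 0:
From the singleton clause (x7), x7 = 1.
But (~x7) is also a unit clause — contradiction.
Backtrack on x1: now try x1 = 1.
From the singleton clause (x3), x3 = 1.
But (~x3) is also a unit clause — contradiction.
Both values of x1 lead to a conflict.
Both values of x6 lead to a conflict.
Backtrack on x4: now try x4 = 0.
From the singleton clause (~x2), x2 = 0.
But (x2) is also a unit clause — contradiction.
Both values of x4 lead to a conflict.
No assignment satisfies every clause.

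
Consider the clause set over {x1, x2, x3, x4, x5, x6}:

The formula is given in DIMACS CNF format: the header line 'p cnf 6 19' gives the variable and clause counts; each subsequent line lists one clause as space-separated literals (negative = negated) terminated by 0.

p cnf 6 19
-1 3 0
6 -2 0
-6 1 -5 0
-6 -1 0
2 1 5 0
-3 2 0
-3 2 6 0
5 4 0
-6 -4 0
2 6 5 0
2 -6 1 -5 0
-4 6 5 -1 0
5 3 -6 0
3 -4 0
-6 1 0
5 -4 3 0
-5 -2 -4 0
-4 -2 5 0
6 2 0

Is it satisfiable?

No

Suppose x1 = False.
(¬x6) alone gives x6 = False.
(¬x2) alone gives x2 = False.
But (x2) is also a unit clause — contradiction.
Backtrack on x1: now try x1 = True.
(x3) alone gives x3 = True.
(¬x6) alone gives x6 = False.
(¬x2) alone gives x2 = False.
But (x2) is also a unit clause — contradiction.
Both values of x1 lead to a conflict.
No assignment satisfies every clause.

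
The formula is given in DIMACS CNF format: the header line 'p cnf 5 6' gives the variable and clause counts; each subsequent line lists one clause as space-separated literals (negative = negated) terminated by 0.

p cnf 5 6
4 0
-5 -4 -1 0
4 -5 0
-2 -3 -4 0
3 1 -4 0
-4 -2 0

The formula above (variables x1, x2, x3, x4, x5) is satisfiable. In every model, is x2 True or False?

False

Suppose x2 = True.
Unit clause (x4) forces x4 = True.
But (¬x4) is also a unit clause — contradiction.
So every satisfying assignment has x2 = False.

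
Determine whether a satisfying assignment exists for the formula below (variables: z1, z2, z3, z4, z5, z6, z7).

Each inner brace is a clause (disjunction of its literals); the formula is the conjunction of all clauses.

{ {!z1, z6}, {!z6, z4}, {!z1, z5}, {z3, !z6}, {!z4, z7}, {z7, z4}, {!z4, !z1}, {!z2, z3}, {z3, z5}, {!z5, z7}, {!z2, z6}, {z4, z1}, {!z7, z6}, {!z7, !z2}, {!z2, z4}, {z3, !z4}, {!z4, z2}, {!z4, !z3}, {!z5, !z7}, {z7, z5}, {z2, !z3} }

Unsatisfiable

Suppose z1 = false.
(z4) alone gives z4 = true.
(z7) alone gives z7 = true.
(z6) alone gives z6 = true.
(z3) alone gives z3 = true.
But (!z3) is also a unit clause — contradiction.
So z1 must be the other value — set z1 = true.
(z6) alone gives z6 = true.
(z4) alone gives z4 = true.
But (!z4) is also a unit clause — contradiction.
Either choice for z1 ends in contradiction.
No assignment satisfies every clause.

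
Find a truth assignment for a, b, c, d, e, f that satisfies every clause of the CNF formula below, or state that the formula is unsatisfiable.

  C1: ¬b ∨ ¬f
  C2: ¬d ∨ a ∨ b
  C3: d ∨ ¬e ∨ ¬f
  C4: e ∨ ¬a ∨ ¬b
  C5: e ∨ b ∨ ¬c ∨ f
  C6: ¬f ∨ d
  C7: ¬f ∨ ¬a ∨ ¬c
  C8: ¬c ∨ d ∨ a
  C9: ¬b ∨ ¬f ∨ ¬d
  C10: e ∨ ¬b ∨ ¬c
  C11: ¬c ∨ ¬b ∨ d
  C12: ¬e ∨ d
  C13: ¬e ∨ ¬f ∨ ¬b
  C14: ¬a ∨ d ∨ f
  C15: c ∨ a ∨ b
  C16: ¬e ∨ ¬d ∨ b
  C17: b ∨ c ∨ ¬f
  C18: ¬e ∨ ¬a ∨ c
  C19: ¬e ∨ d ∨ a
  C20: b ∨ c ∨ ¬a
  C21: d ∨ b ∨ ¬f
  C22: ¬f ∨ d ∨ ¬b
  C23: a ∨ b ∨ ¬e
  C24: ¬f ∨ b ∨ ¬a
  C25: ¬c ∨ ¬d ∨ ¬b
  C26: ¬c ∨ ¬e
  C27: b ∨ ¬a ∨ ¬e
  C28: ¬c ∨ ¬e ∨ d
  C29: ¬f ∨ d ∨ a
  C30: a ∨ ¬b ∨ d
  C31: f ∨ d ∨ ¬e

a ↦ False,  b ↦ True,  c ↦ False,  d ↦ True,  e ↦ False,  f ↦ False

Try b = True.
The clause (¬f) is unit, so f = False.
Try e = False.
The clause (¬a) is unit, so a = False.
The clause (¬c) is unit, so c = False.
The clause (d) is unit, so d = True.
All clauses are satisfied.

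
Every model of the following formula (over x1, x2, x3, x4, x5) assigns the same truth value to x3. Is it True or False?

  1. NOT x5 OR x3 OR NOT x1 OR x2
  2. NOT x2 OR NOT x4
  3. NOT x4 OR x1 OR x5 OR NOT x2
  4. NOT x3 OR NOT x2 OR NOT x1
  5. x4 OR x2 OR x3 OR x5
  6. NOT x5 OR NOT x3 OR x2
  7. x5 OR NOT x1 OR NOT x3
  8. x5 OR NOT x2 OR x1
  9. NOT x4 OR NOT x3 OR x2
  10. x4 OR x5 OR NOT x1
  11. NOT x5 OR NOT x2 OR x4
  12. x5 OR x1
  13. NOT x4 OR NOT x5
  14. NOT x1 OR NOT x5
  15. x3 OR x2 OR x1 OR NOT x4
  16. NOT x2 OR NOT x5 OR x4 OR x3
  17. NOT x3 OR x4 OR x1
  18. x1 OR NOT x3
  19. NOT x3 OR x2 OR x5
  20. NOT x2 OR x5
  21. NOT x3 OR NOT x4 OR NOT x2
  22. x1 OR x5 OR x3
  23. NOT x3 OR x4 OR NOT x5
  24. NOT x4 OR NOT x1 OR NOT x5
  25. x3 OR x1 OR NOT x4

Suppose x3 = true.
Unit clause (x1) forces x1 = true.
Unit clause (NOT x2) forces x2 = false.
Unit clause (NOT x5) forces x5 = false.
Now (x5) is unsatisfied and unit — conflict.
So every satisfying assignment has x3 = False.

False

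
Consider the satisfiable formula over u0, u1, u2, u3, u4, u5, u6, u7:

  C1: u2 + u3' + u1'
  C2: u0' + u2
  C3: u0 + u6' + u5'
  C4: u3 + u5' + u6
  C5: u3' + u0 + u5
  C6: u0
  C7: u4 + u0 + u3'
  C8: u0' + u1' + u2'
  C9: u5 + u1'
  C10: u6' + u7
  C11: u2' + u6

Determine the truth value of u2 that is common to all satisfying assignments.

Suppose u2 = 0.
(u0') alone gives u0 = 0.
That conflicts with the unit clause (u0).
So every satisfying assignment has u2 = True.

True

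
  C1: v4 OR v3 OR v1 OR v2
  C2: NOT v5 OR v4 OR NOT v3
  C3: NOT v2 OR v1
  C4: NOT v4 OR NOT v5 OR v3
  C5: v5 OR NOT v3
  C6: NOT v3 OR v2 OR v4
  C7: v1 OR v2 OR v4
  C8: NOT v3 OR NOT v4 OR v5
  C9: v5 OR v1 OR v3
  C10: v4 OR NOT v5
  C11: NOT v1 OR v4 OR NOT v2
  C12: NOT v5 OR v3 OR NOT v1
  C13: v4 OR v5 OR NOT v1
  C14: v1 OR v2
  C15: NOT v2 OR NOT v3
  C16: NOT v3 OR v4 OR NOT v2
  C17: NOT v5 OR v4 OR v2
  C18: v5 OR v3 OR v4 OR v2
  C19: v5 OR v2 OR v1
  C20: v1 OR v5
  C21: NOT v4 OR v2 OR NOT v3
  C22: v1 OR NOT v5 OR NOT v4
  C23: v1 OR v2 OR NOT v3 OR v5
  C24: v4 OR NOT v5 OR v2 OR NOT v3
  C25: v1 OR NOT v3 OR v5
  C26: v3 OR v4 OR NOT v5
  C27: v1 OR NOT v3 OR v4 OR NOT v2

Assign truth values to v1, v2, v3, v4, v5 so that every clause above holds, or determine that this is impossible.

v1: true,  v2: false,  v3: false,  v4: true,  v5: false

Suppose v2 = false.
From the singleton clause (v1), v1 = true.
Suppose v5 = false.
From the singleton clause (NOT v3), v3 = false.
From the singleton clause (v4), v4 = true.
This assignment satisfies each clause.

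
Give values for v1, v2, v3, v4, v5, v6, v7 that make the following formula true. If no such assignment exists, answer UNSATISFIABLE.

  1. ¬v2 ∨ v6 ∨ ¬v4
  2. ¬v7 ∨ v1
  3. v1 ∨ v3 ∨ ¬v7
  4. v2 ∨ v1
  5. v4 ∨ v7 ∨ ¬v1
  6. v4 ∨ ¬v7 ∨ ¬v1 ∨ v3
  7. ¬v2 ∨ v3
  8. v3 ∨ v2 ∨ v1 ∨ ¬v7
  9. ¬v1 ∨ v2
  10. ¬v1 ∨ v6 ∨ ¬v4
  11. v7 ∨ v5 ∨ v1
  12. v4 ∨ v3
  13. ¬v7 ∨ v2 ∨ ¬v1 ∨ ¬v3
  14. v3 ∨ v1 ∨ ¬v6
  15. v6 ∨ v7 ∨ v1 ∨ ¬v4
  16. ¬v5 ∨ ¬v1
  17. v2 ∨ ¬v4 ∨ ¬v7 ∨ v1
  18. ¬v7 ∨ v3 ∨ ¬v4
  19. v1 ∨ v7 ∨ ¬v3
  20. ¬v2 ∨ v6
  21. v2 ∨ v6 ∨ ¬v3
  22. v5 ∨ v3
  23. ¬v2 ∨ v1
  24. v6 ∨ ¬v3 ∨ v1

Try v7 = True.
From the singleton clause (v1), v1 = True.
From the singleton clause (v2), v2 = True.
From the singleton clause (v3), v3 = True.
From the singleton clause (¬v5), v5 = False.
From the singleton clause (v6), v6 = True.
No clause remains; v4 is free.

v1: True; v2: True; v3: True; v4: True; v5: False; v6: True; v7: True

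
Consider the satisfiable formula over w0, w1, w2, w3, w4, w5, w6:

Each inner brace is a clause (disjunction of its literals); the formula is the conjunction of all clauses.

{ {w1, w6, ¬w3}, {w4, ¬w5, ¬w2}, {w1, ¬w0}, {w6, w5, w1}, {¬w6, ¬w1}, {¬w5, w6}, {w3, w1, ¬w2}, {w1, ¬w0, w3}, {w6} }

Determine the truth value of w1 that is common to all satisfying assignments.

False

Suppose w1 = True.
Unit clause (¬w6) forces w6 = False.
But (w6) is also a unit clause — contradiction.
So every satisfying assignment has w1 = False.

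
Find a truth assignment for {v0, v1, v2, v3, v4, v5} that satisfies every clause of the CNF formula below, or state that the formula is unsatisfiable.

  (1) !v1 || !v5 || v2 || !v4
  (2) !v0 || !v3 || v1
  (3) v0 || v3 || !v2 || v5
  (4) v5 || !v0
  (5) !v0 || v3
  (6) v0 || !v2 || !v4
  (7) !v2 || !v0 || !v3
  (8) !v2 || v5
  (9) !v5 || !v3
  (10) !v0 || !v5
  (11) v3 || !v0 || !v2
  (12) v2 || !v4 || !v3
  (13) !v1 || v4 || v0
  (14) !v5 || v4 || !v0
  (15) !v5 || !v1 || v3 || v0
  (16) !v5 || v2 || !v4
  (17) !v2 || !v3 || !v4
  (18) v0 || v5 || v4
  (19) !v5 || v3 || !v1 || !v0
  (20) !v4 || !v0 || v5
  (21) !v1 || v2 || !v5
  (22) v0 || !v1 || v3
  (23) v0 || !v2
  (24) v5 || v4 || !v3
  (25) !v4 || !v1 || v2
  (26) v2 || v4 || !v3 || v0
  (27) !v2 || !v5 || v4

Suppose v5 = true.
(!v3) alone gives v3 = false.
(!v0) alone gives v0 = false.
(!v1) alone gives v1 = false.
(!v2) alone gives v2 = false.
(!v4) alone gives v4 = false.
Every clause now holds.

v0 ↦ false,  v1 ↦ false,  v2 ↦ false,  v3 ↦ false,  v4 ↦ false,  v5 ↦ true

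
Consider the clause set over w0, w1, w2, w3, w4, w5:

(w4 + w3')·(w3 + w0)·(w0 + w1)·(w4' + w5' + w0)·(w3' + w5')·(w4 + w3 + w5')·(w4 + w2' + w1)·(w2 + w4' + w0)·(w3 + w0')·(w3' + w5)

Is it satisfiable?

No, unsatisfiable

Try w4 = 1.
Try w3 = 1.
The clause (w5') is unit, so w5 = 0.
Now (w5) is unsatisfied and unit — conflict.
Undo w3 and try w3 = 0.
The clause (w0) is unit, so w0 = 1.
Now (w0') is unsatisfied and unit — conflict.
Neither w3 = 1 nor w3 = 0 works.
Undo w4 and try w4 = 0.
The clause (w3') is unit, so w3 = 0.
The clause (w0) is unit, so w0 = 1.
Now (w0') is unsatisfied and unit — conflict.
Neither w4 = 1 nor w4 = 0 works.
No assignment satisfies every clause.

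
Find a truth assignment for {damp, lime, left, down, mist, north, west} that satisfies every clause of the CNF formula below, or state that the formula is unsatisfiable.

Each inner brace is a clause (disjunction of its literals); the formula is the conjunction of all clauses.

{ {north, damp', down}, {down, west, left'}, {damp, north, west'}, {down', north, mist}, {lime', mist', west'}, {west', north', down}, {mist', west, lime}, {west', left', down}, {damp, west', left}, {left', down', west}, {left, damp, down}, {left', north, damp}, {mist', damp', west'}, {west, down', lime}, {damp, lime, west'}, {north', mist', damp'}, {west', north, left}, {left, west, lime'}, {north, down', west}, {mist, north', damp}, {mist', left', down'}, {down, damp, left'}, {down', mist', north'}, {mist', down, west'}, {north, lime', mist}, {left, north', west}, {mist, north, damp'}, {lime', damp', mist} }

Case north = 1:
Case west = 1:
(down) alone gives down = 1.
(mist') alone gives mist = 0.
(damp) alone gives damp = 1.
(lime') alone gives lime = 0.
No clause remains; left is free.

damp=1,  lime=0,  left=0,  down=1,  mist=0,  north=1,  west=1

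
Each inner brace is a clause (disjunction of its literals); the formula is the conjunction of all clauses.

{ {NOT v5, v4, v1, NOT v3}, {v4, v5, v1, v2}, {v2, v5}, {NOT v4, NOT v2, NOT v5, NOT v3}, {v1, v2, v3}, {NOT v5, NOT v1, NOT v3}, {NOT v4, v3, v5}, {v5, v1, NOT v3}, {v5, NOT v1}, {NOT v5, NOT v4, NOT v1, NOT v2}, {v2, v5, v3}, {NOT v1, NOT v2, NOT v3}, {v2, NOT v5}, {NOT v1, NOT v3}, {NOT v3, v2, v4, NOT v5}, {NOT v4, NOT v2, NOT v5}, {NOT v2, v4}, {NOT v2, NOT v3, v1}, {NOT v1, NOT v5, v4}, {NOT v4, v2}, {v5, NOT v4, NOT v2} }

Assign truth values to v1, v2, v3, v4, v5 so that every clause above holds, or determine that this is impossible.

Branch on v2: set v2 = true.
(v4) alone gives v4 = true.
(NOT v5) alone gives v5 = false.
That conflicts with the unit clause (v5).
Backtrack on v2: now try v2 = false.
(v5) alone gives v5 = true.
That conflicts with the unit clause (NOT v5).
Neither v2 = true nor v2 = false works.

UNSATISFIABLE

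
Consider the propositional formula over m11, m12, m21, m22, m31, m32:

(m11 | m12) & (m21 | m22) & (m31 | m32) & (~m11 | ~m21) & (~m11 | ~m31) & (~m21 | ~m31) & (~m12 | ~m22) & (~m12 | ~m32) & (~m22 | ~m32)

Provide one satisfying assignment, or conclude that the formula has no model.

Branch on m11: set m11 = 1.
From the singleton clause (~m21), m21 = 0.
From the singleton clause (m22), m22 = 1.
From the singleton clause (~m31), m31 = 0.
From the singleton clause (m32), m32 = 1.
That conflicts with the unit clause (~m32).
Undo m11 and try m11 = 0.
From the singleton clause (m12), m12 = 1.
From the singleton clause (~m22), m22 = 0.
From the singleton clause (m21), m21 = 1.
From the singleton clause (~m31), m31 = 0.
From the singleton clause (m32), m32 = 1.
That conflicts with the unit clause (~m32).
Neither m11 = 1 nor m11 = 0 works.

UNSATISFIABLE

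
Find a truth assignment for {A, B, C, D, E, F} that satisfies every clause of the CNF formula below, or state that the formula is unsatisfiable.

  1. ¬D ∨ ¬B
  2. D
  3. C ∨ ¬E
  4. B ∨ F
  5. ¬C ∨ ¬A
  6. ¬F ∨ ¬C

From the singleton clause (D), D = True.
From the singleton clause (¬B), B = False.
From the singleton clause (F), F = True.
From the singleton clause (¬C), C = False.
From the singleton clause (¬E), E = False.
Every clause is now satisfied; A is unconstrained.

A=False; B=False; C=False; D=True; E=False; F=True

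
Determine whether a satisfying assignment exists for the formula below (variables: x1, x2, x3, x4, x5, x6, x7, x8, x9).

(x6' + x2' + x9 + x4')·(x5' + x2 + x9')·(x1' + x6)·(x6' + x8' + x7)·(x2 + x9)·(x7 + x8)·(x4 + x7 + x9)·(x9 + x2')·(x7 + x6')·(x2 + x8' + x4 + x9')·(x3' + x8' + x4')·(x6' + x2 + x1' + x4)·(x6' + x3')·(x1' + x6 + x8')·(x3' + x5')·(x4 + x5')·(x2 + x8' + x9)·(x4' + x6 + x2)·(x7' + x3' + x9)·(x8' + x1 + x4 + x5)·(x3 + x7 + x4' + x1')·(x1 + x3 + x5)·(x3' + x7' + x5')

Try x1 = 0.
Try x2 = 1.
The clause (x9) is unit, so x9 = 1.
Try x7 = 1.
Try x6 = 1.
The clause (x3') is unit, so x3 = 0.
The clause (x5) is unit, so x5 = 1.
The clause (x4) is unit, so x4 = 1.
Every clause is now satisfied; x8 is unconstrained.
A satisfying assignment: x1=0,  x2=1,  x3=0,  x4=1,  x5=1,  x6=1,  x7=1,  x8=0,  x9=1.

Yes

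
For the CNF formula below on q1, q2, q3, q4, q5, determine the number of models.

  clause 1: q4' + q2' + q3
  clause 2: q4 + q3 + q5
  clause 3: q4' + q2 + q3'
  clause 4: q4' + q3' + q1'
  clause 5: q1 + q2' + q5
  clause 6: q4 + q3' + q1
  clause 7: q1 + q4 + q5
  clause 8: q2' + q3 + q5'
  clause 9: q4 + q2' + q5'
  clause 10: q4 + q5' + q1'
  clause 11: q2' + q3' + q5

7

There are 2^5 = 32 truth assignments over (q1, q2, q3, q4, q5).
Split on q2. With q2 = 1, the clauses containing q2 are satisfied and q2' drops from the rest; 1 of the 2^4 = 16 assignments to the other variables satisfy what remains.
With q2 = 0, by the same count on the reduced clause set, 6 assignments work.
Total: 1 + 6 = 7.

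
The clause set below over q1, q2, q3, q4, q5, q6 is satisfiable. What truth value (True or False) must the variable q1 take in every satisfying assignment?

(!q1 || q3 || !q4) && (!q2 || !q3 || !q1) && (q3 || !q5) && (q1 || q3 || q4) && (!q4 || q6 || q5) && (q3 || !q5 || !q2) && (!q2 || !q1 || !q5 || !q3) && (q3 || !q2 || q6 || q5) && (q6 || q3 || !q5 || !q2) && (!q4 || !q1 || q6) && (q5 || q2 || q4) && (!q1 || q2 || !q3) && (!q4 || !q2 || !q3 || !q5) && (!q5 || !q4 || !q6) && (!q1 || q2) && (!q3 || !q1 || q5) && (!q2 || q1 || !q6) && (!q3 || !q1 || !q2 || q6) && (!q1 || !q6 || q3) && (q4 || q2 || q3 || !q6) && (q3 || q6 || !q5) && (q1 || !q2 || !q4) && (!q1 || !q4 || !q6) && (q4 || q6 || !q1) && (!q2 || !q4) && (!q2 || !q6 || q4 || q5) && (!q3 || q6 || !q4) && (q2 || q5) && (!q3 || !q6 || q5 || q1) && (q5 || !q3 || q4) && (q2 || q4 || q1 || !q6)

False

Suppose q1 = true.
The clause (q2) is unit, so q2 = true.
The clause (!q3) is unit, so q3 = false.
The clause (!q4) is unit, so q4 = false.
The clause (!q5) is unit, so q5 = false.
The clause (q6) is unit, so q6 = true.
But (!q6) is also a unit clause — contradiction.
So every satisfying assignment has q1 = False.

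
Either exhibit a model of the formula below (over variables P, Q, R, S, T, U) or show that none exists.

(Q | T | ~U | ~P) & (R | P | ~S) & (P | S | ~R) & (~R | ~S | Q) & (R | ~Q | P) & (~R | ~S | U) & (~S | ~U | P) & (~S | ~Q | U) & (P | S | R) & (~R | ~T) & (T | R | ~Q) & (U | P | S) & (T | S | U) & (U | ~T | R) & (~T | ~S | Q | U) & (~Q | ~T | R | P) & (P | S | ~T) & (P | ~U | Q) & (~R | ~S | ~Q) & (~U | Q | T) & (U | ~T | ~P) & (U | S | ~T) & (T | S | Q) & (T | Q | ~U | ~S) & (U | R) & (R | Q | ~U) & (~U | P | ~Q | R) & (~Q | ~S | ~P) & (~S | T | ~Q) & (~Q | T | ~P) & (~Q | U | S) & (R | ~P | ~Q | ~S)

Branch on R: set R = 0.
The clause (U) is unit, so U = 1.
The clause (Q) is unit, so Q = 1.
The clause (P) is unit, so P = 1.
The clause (T) is unit, so T = 1.
The clause (~S) is unit, so S = 0.
This assignment satisfies each clause.

P: 1; Q: 1; R: 0; S: 0; T: 1; U: 1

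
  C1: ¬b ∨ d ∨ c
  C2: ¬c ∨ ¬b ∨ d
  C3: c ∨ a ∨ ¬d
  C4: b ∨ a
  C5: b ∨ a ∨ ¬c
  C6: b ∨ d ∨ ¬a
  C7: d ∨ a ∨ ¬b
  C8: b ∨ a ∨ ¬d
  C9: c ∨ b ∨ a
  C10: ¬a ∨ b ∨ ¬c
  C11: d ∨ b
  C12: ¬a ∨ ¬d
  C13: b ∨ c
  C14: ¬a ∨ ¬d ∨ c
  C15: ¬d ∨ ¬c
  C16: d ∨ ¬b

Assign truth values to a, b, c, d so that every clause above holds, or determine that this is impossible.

Case b = True:
From the singleton clause (d), d = True.
From the singleton clause (¬a), a = False.
From the singleton clause (c), c = True.
Now (¬c) is unsatisfied and unit — conflict.
Backtrack on b: now try b = False.
From the singleton clause (a), a = True.
From the singleton clause (d), d = True.
Now (¬d) is unsatisfied and unit — conflict.
Either choice for b ends in contradiction.

UNSATISFIABLE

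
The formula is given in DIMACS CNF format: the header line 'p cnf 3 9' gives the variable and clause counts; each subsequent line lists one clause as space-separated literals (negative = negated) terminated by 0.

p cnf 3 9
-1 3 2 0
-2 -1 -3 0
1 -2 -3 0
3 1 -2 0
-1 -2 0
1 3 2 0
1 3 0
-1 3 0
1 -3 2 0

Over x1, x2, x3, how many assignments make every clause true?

There are 2^3 = 8 truth assignments over (x1, x2, x3).
Check each against the 9 clauses (columns in the order x1, x2, x3):
  F F F  ✗ fails (x1 ∨ x3 ∨ x2)
  F F T  ✗ fails (x1 ∨ ¬x3 ∨ x2)
  F T F  ✗ fails (x3 ∨ x1 ∨ ¬x2)
  F T T  ✗ fails (x1 ∨ ¬x2 ∨ ¬x3)
  T F F  ✗ fails (¬x1 ∨ x3 ∨ x2)
  T F T  ✓ satisfies all
  T T F  ✗ fails (¬x1 ∨ ¬x2)
  T T T  ✗ fails (¬x2 ∨ ¬x1 ∨ ¬x3)
1 of the 8 rows is a model.

1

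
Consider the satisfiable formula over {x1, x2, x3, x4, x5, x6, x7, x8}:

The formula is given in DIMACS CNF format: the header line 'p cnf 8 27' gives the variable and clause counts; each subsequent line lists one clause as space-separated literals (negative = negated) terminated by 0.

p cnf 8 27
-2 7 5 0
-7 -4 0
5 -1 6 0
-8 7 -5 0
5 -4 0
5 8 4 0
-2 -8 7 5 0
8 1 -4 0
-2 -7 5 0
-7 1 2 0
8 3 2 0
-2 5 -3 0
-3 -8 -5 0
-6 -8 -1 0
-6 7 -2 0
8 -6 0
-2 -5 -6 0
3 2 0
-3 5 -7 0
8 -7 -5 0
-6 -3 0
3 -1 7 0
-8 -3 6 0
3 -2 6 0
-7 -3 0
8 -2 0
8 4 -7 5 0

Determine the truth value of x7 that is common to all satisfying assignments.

Suppose x7 = True.
(¬x4) alone gives x4 = False.
(¬x3) alone gives x3 = False.
(x2) alone gives x2 = True.
(x5) alone gives x5 = True.
(¬x6) alone gives x6 = False.
But (x6) is also a unit clause — contradiction.
So every satisfying assignment has x7 = False.

False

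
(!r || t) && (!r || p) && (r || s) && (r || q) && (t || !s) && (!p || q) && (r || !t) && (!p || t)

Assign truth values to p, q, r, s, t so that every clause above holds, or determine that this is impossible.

p ↦ true,  q ↦ true,  r ↦ true,  s ↦ true,  t ↦ true

Case r = true:
Unit clause (t) forces t = true.
Unit clause (p) forces p = true.
Unit clause (q) forces q = true.
All clauses hold; s can take either value.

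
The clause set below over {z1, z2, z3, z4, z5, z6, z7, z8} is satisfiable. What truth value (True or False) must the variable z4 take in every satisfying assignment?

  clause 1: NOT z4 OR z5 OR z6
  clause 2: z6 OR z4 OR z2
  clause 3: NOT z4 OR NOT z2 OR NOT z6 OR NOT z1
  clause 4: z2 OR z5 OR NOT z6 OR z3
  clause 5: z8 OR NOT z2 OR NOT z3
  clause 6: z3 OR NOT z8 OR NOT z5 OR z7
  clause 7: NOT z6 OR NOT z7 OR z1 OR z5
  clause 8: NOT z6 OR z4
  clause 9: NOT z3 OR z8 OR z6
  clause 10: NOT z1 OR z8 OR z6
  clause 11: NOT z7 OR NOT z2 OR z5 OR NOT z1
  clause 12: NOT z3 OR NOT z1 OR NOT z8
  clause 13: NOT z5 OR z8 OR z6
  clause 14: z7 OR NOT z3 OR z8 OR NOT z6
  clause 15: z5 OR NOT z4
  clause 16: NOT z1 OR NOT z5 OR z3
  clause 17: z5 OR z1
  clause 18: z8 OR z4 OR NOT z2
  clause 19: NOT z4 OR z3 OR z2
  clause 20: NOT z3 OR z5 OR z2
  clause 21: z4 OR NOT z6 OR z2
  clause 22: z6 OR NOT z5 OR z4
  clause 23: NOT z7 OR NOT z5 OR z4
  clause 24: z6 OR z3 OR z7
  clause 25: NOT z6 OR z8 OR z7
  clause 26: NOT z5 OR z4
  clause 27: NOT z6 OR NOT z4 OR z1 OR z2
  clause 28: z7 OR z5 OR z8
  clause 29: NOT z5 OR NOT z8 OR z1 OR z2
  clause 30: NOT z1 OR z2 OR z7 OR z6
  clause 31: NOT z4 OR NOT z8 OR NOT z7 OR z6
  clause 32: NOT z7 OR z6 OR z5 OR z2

Suppose z4 = false.
Unit clause (NOT z6) forces z6 = false.
Unit clause (z2) forces z2 = true.
Unit clause (z8) forces z8 = true.
Unit clause (NOT z5) forces z5 = false.
Unit clause (z1) forces z1 = true.
Unit clause (NOT z7) forces z7 = false.
Unit clause (NOT z3) forces z3 = false.
Now (z3) is unsatisfied and unit — conflict.
So every satisfying assignment has z4 = True.

True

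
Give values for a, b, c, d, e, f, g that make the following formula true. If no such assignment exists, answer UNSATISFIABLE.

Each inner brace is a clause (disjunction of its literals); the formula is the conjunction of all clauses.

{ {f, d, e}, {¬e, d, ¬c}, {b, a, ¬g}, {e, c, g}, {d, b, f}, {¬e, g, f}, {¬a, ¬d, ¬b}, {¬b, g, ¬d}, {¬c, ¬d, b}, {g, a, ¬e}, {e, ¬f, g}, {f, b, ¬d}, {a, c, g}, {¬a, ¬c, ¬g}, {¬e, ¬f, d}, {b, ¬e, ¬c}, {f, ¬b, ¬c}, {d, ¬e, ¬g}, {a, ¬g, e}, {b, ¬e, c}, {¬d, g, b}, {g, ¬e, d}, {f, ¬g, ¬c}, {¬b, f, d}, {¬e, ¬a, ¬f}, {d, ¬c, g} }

Case f = True:
Case e = False:
(g) alone gives g = True.
(a) alone gives a = True.
(¬c) alone gives c = False.
Case d = False:
Every clause is now satisfied; b is unconstrained.

a=True; b=False; c=False; d=False; e=False; f=True; g=True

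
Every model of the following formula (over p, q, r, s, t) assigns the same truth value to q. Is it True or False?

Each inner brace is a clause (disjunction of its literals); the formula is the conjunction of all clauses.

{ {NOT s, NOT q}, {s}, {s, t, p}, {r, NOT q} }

False

Suppose q = true.
Unit clause (NOT s) forces s = false.
But (s) is also a unit clause — contradiction.
So every satisfying assignment has q = False.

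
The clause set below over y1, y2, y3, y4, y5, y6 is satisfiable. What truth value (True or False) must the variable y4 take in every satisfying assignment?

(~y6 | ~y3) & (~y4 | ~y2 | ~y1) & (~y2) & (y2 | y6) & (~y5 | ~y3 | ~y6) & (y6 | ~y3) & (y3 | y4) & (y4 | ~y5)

Suppose y4 = 0.
(~y2) alone gives y2 = 0.
(y6) alone gives y6 = 1.
(~y3) alone gives y3 = 0.
Now (y3) is unsatisfied and unit — conflict.
So every satisfying assignment has y4 = True.

True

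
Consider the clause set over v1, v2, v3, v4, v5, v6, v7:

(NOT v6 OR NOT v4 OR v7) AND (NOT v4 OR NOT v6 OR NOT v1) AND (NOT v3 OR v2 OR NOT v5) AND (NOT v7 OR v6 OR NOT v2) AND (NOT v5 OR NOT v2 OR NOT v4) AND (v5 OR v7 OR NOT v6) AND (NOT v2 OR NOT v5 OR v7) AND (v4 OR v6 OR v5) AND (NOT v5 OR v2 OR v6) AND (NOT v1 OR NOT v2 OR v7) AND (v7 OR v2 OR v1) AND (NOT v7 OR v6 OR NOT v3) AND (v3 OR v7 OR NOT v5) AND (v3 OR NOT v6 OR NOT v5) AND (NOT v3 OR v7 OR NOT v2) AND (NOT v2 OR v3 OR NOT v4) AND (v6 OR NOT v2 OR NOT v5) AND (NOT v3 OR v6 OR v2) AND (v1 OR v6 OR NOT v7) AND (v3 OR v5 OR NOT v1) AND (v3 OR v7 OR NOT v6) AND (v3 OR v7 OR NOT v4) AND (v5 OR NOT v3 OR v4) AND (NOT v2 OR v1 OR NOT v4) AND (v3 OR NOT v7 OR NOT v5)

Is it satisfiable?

Yes

Suppose v6 = true.
Suppose v4 = false.
Suppose v5 = true.
The clause (v3) is unit, so v3 = true.
The clause (v2) is unit, so v2 = true.
The clause (v7) is unit, so v7 = true.
Every clause is now satisfied; v1 is unconstrained.
A satisfying assignment: v1=false,  v2=true,  v3=true,  v4=false,  v5=true,  v6=true,  v7=true.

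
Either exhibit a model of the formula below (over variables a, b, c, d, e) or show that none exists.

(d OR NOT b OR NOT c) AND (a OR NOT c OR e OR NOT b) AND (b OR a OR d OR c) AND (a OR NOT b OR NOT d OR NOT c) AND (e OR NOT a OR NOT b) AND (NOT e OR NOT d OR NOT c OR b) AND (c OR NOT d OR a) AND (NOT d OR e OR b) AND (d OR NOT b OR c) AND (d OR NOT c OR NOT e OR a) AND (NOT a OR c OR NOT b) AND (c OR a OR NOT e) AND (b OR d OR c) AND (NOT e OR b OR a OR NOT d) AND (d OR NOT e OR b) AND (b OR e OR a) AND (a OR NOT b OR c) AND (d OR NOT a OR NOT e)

Case d = true:
Case c = false:
(a) alone gives a = true.
(NOT b) alone gives b = false.
(e) alone gives e = true.
Every clause now holds.

a: true, b: false, c: false, d: true, e: true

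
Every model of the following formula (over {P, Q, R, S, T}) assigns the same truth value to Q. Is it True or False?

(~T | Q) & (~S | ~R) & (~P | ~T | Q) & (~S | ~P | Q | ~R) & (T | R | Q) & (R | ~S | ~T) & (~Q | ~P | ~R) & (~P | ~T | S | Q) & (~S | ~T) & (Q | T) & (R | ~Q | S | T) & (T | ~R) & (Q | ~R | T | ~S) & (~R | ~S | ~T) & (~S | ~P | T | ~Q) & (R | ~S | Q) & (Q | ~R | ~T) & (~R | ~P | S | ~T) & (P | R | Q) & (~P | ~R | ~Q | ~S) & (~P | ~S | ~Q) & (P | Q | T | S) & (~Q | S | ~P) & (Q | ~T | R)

Suppose Q = 0.
Unit clause (~T) forces T = 0.
Now (T) is unsatisfied and unit — conflict.
So every satisfying assignment has Q = True.

True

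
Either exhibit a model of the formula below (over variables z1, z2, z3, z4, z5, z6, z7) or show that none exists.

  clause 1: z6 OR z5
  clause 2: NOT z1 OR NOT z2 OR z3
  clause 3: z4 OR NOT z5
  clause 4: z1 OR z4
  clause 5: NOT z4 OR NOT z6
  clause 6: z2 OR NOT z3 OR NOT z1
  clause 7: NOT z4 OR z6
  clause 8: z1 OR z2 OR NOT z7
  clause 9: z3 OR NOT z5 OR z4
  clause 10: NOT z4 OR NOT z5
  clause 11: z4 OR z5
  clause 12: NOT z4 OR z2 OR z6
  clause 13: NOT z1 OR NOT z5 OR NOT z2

Suppose z6 = true.
The clause (NOT z4) is unit, so z4 = false.
The clause (NOT z5) is unit, so z5 = false.
That conflicts with the unit clause (z5).
Backtrack on z6: now try z6 = false.
The clause (z5) is unit, so z5 = true.
The clause (z4) is unit, so z4 = true.
That conflicts with the unit clause (NOT z4).
Neither z6 = true nor z6 = false works.

UNSATISFIABLE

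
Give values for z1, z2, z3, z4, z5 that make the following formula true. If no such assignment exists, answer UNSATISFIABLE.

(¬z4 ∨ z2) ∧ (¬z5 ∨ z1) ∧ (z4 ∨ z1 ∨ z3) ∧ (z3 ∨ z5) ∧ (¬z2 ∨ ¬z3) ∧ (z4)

(z4) alone gives z4 = True.
(z2) alone gives z2 = True.
(¬z3) alone gives z3 = False.
(z5) alone gives z5 = True.
(z1) alone gives z1 = True.
Every clause now holds.

z1 ↦ True,  z2 ↦ True,  z3 ↦ False,  z4 ↦ True,  z5 ↦ True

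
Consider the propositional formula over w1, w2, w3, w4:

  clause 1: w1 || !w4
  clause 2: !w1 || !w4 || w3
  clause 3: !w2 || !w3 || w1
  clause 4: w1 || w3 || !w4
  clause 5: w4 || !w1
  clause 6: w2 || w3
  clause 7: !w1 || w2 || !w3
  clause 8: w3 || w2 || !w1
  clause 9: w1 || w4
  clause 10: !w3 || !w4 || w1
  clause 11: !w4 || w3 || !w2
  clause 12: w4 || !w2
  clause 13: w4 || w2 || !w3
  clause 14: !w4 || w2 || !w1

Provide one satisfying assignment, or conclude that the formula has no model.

w1=true,  w2=true,  w3=true,  w4=true

Try w1 = true.
Unit clause (w4) forces w4 = true.
Unit clause (w3) forces w3 = true.
Unit clause (w2) forces w2 = true.
This assignment satisfies each clause.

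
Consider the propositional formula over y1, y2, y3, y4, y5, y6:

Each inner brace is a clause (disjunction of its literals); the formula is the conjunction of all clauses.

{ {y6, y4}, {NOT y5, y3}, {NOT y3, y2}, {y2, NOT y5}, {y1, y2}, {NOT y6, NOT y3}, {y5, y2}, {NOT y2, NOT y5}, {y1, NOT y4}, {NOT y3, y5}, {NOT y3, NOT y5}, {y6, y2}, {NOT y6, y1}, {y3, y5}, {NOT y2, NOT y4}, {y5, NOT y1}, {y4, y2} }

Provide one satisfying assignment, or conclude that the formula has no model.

Case y6 = true:
Unit clause (NOT y3) forces y3 = false.
Unit clause (NOT y5) forces y5 = false.
That conflicts with the unit clause (y5).
Backtrack on y6: now try y6 = false.
Unit clause (y4) forces y4 = true.
Unit clause (y1) forces y1 = true.
Unit clause (y2) forces y2 = true.
That conflicts with the unit clause (NOT y2).
Both values of y6 lead to a conflict.

UNSATISFIABLE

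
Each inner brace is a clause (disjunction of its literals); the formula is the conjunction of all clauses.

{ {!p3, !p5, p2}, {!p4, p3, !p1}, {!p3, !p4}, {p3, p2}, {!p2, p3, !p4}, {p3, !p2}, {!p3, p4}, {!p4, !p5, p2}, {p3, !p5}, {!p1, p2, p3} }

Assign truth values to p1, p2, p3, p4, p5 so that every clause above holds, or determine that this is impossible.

UNSATISFIABLE

Suppose p3 = false.
The clause (p2) is unit, so p2 = true.
That conflicts with the unit clause (!p2).
So p3 must be the other value — set p3 = true.
The clause (!p4) is unit, so p4 = false.
That conflicts with the unit clause (p4).
Either choice for p3 ends in contradiction.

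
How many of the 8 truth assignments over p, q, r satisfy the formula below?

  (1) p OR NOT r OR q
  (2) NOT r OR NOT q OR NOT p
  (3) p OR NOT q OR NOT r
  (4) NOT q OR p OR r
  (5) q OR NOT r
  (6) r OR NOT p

1

There are 2^3 = 8 truth assignments over (p, q, r).
Split on q. With q = true, the clauses containing q are satisfied and NOT q drops from the rest; 0 of the 2^2 = 4 assignments to the other variables satisfy what remains.
With q = false, by the same count on the reduced clause set, 1 assignment works.
(One model: p=F, q=F, r=F.)
Total: 0 + 1 = 1.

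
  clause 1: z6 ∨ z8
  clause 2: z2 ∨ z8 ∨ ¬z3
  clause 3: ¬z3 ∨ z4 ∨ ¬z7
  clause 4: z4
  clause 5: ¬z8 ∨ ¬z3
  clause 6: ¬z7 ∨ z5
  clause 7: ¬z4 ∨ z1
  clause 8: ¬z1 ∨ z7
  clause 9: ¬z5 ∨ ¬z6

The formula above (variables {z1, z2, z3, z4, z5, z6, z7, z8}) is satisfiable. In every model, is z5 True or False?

True

Suppose z5 = False.
(z4) alone gives z4 = True.
(¬z7) alone gives z7 = False.
(z1) alone gives z1 = True.
Now (¬z1) is unsatisfied and unit — conflict.
So every satisfying assignment has z5 = True.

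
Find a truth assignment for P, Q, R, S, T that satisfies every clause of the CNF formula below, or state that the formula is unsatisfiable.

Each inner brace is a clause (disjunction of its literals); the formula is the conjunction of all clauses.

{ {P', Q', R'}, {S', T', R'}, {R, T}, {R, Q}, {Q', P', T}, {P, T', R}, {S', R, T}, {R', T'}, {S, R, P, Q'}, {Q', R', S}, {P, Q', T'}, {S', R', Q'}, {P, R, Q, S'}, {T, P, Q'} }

Suppose R = 1.
Unit clause (T') forces T = 0.
Suppose P = 1.
Unit clause (Q') forces Q = 0.
All clauses hold; S can take either value.

P ↦ 1,  Q ↦ 0,  R ↦ 1,  S ↦ 0,  T ↦ 0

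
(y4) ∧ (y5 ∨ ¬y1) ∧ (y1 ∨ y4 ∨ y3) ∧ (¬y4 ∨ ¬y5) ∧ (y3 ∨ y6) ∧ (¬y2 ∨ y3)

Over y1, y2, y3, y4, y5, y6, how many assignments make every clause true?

There are 2^6 = 64 truth assignments over (y1, y2, y3, y4, y5, y6).
Split on y3. With y3 = True, the clauses containing y3 are satisfied and ¬y3 drops from the rest; 4 of the 2^5 = 32 assignments to the other variables satisfy what remains.
With y3 = False, by the same count on the reduced clause set, 1 assignment works.
(One model: y1=F, y2=F, y3=F, y4=T, y5=F, y6=T.)
Total: 4 + 1 = 5.

5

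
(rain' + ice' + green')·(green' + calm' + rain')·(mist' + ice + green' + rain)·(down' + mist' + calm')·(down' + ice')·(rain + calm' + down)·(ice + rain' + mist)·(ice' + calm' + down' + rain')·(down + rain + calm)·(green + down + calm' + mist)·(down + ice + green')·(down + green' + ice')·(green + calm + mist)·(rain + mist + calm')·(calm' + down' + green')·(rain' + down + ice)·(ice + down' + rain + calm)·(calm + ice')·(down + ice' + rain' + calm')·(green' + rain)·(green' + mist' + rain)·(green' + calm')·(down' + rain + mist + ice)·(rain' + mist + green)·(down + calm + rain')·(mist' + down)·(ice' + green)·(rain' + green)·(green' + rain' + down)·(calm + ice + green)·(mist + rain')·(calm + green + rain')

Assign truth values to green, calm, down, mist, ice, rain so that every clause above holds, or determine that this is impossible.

Branch on down: set down = 1.
(ice') alone gives ice = 0.
Branch on mist: set mist = 1.
(calm') alone gives calm = 0.
(rain) alone gives rain = 1.
(green) alone gives green = 1.
Every clause now holds.

green ↦ 1; calm ↦ 0; down ↦ 1; mist ↦ 1; ice ↦ 0; rain ↦ 1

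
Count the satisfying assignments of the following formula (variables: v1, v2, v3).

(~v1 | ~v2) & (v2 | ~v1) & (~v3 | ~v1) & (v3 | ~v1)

4

There are 2^3 = 8 truth assignments over (v1, v2, v3).
Split on v1. With v1 = 1, the clauses containing v1 are satisfied and ~v1 drops from the rest; 0 of the 2^2 = 4 assignments to the other variables satisfy what remains.
With v1 = 0, by the same count on the reduced clause set, 4 assignments work.
(One model: v1=F, v2=F, v3=F.)
Total: 0 + 4 = 4.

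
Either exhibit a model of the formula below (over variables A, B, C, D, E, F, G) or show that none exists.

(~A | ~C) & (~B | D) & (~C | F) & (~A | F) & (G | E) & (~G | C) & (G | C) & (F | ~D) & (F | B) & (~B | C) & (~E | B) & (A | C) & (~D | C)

Suppose A = 0.
Unit clause (C) forces C = 1.
Unit clause (F) forces F = 1.
Suppose B = 0.
Unit clause (~E) forces E = 0.
Unit clause (G) forces G = 1.
No clause remains; D is free.

A: 0; B: 0; C: 1; D: 1; E: 0; F: 1; G: 1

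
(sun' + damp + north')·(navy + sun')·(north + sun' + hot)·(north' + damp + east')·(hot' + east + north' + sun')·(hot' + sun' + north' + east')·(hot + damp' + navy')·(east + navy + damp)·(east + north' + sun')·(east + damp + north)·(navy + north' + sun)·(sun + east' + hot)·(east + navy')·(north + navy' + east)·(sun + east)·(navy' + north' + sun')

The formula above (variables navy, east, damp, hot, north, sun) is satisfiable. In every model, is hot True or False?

Suppose hot = 0.
Try navy = 1.
(damp') alone gives damp = 0.
(east) alone gives east = 1.
(north') alone gives north = 0.
(sun') alone gives sun = 0.
But (sun) is also a unit clause — contradiction.
Undo navy and try navy = 0.
(sun') alone gives sun = 0.
(north') alone gives north = 0.
(east') alone gives east = 0.
But (east) is also a unit clause — contradiction.
Neither navy = 1 nor navy = 0 works.
So every satisfying assignment has hot = True.

True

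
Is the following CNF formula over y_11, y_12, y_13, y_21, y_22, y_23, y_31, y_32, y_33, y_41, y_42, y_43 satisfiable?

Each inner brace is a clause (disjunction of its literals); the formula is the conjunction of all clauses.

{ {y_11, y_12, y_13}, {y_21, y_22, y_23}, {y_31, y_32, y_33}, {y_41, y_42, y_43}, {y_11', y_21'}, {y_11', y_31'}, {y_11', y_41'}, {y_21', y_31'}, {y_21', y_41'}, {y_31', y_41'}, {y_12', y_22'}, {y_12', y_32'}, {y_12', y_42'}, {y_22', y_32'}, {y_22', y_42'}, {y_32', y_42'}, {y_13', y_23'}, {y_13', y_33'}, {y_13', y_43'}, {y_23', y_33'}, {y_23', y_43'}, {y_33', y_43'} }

Unsatisfiable

Suppose y_11 = 0.
Suppose y_12 = 1.
From the singleton clause (y_22'), y_22 = 0.
From the singleton clause (y_32'), y_32 = 0.
From the singleton clause (y_42'), y_42 = 0.
Suppose y_21 = 1.
From the singleton clause (y_31'), y_31 = 0.
From the singleton clause (y_33), y_33 = 1.
From the singleton clause (y_41'), y_41 = 0.
From the singleton clause (y_43), y_43 = 1.
But (y_43') is also a unit clause — contradiction.
Backtrack on y_21: now try y_21 = 0.
From the singleton clause (y_23), y_23 = 1.
From the singleton clause (y_13'), y_13 = 0.
From the singleton clause (y_33'), y_33 = 0.
From the singleton clause (y_31), y_31 = 1.
From the singleton clause (y_41'), y_41 = 0.
From the singleton clause (y_43), y_43 = 1.
But (y_43') is also a unit clause — contradiction.
Neither y_21 = 1 nor y_21 = 0 works.
Backtrack on y_12: now try y_12 = 0.
From the singleton clause (y_13), y_13 = 1.
From the singleton clause (y_23'), y_23 = 0.
From the singleton clause (y_33'), y_33 = 0.
From the singleton clause (y_43'), y_43 = 0.
Suppose y_21 = 1.
From the singleton clause (y_31'), y_31 = 0.
From the singleton clause (y_32), y_32 = 1.
From the singleton clause (y_41'), y_41 = 0.
From the singleton clause (y_42), y_42 = 1.
But (y_42') is also a unit clause — contradiction.
Backtrack on y_21: now try y_21 = 0.
From the singleton clause (y_22), y_22 = 1.
From the singleton clause (y_32'), y_32 = 0.
From the singleton clause (y_31), y_31 = 1.
From the singleton clause (y_41'), y_41 = 0.
From the singleton clause (y_42), y_42 = 1.
But (y_42') is also a unit clause — contradiction.
Neither y_21 = 1 nor y_21 = 0 works.
Neither y_12 = 1 nor y_12 = 0 works.
Backtrack on y_11: now try y_11 = 1.
From the singleton clause (y_21'), y_21 = 0.
From the singleton clause (y_31'), y_31 = 0.
From the singleton clause (y_41'), y_41 = 0.
Suppose y_22 = 1.
From the singleton clause (y_12'), y_12 = 0.
From the singleton clause (y_32'), y_32 = 0.
From the singleton clause (y_33), y_33 = 1.
From the singleton clause (y_42'), y_42 = 0.
From the singleton clause (y_43), y_43 = 1.
But (y_43') is also a unit clause — contradiction.
Backtrack on y_22: now try y_22 = 0.
From the singleton clause (y_23), y_23 = 1.
From the singleton clause (y_13'), y_13 = 0.
From the singleton clause (y_33'), y_33 = 0.
From the singleton clause (y_32), y_32 = 1.
From the singleton clause (y_12'), y_12 = 0.
From the singleton clause (y_42'), y_42 = 0.
From the singleton clause (y_43), y_43 = 1.
But (y_43') is also a unit clause — contradiction.
Neither y_22 = 1 nor y_22 = 0 works.
Neither y_11 = 1 nor y_11 = 0 works.
No assignment satisfies every clause.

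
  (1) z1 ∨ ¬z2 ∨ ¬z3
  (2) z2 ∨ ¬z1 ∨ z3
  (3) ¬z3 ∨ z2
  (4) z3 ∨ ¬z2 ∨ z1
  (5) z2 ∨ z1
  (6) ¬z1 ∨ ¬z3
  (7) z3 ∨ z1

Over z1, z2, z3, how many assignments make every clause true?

1

There are 2^3 = 8 truth assignments over (z1, z2, z3).
Split on z3. With z3 = True, the clauses containing z3 are satisfied and ¬z3 drops from the rest; 0 of the 2^2 = 4 assignments to the other variables satisfy what remains.
With z3 = False, by the same count on the reduced clause set, 1 assignment works.
(One model: z1=T, z2=T, z3=F.)
Total: 0 + 1 = 1.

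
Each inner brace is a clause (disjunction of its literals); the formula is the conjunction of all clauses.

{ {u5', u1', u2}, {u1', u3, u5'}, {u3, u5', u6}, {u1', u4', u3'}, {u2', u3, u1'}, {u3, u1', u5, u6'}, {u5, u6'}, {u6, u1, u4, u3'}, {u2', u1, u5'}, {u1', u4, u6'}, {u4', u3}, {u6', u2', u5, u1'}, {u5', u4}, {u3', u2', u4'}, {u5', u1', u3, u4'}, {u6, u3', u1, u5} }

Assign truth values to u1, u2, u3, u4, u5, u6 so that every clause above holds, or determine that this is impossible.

Case u5 = 0:
From the singleton clause (u6'), u6 = 0.
Case u4 = 0:
Case u1 = 1:
Case u2 = 1:
From the singleton clause (u3), u3 = 1.
Every clause now holds.

u1: 1; u2: 1; u3: 1; u4: 0; u5: 0; u6: 0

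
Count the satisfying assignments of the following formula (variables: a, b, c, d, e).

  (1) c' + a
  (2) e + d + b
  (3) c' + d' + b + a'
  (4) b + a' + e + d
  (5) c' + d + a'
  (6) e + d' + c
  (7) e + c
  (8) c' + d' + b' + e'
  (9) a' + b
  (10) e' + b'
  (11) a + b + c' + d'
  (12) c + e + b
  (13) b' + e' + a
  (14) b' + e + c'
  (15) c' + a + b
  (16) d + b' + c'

2

There are 2^5 = 32 truth assignments over (a, b, c, d, e).
Split on e. With e = 1, the clauses containing e are satisfied and e' drops from the rest; 2 of the 2^4 = 16 assignments to the other variables satisfy what remains.
With e = 0, by the same count on the reduced clause set, 0 assignments work.
(One model: a=F, b=F, c=F, d=F, e=T.)
Total: 2 + 0 = 2.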